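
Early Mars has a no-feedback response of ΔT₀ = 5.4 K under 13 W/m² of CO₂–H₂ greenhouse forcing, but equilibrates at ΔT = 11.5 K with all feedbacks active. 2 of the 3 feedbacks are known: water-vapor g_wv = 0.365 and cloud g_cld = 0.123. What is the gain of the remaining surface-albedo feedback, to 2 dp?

0.04

Amplification A = ΔT/ΔT₀ = 11.5/5.4 = 2.13.
Total gain g = 1 − 1/A = 1 − 1/2.13 = 0.5305.
Known gains sum to 0.365 + 0.123 = 0.488.
g_alb = 0.5305 − 0.488 = 0.04.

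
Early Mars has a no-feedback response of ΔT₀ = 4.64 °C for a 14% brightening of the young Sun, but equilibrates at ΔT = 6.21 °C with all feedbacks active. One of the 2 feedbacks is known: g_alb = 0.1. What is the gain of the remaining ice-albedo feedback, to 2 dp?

0.15

Amplification A = ΔT/ΔT₀ = 6.21/4.64 = 1.338.
Total gain g = 1 − 1/A = 1 − 1/1.338 = 0.2526.
The known gain is 0.1.
g_ice = 0.2526 − 0.1 = 0.15.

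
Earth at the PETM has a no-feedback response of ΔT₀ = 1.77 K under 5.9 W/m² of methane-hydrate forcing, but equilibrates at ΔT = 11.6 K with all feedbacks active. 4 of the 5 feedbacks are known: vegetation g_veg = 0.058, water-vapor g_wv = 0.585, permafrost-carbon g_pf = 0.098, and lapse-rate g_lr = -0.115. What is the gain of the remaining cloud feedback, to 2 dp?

Amplification A = ΔT/ΔT₀ = 11.6/1.77 = 6.554.
Total gain g = 1 − 1/A = 1 − 1/6.554 = 0.8474.
Known gains sum to 0.058 + 0.585 + 0.098 − 0.115 = 0.626.
g_cld = 0.8474 − 0.626 = 0.22.

0.22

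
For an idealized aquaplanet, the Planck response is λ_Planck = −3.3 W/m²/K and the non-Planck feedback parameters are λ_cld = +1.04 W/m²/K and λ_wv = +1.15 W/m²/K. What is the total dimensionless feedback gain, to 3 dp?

0.664

Convert to gains: g_cld = 1.04/3.3 = 0.3152; g_wv = 1.15/3.3 = 0.3485.
Total gain g = 0.6637.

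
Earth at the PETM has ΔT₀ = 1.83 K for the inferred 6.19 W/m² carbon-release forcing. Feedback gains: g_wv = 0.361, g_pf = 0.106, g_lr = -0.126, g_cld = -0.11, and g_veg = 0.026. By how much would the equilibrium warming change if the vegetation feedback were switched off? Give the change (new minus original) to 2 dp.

Original: g = 0.257, ΔT = 1.83/(1−0.257) = 2.4630 K.
Without vegetation: g' = 0.231, ΔT' = 1.83/(1−0.231) = 2.3797 K.
Change = 2.3797 − 2.4630 = -0.08 K.

-0.08 K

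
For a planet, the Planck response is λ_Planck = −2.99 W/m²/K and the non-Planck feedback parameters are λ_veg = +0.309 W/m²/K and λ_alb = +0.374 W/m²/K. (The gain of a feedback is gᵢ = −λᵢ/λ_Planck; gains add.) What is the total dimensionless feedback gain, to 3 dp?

0.228

Convert to gains: g_veg = 0.309/2.99 = 0.1033; g_alb = 0.374/2.99 = 0.1251.
Total gain g = 0.2284.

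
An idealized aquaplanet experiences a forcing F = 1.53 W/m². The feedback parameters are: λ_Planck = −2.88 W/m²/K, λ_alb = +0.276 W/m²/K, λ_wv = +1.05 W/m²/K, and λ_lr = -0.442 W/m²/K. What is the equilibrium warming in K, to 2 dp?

Net feedback parameter λ = (−2.88) + (+0.276) + (+1.05) + (-0.442) = -1.996 W/m²/K.
ΔT = −F/λ = −1.53/(-1.996) = 0.77 K.

0.77 K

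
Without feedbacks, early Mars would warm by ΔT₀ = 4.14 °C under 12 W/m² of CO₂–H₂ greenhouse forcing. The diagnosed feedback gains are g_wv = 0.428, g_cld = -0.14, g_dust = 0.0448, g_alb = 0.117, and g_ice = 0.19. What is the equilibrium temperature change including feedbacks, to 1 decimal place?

Total gain g = 0.428 − 0.14 + 0.0448 + 0.117 + 0.19 = 0.6398.
Amplification A = 1/(1 − 0.6398) = 2.776.
ΔT = 4.14 × 2.776 = 11.5 °C.

11.5 °C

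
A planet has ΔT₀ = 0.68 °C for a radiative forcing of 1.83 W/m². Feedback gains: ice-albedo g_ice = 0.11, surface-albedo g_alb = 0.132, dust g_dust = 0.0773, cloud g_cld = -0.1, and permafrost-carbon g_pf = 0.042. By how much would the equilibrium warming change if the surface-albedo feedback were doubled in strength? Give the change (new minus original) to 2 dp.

0.20 °C

Original: g = 0.2613, ΔT = 0.68/(1−0.2613) = 0.9205 °C.
With doubled surface-albedo: g' = 0.3933, ΔT' = 0.68/(1−0.3933) = 1.1208 °C.
Change = 1.1208 − 0.9205 = 0.20 °C.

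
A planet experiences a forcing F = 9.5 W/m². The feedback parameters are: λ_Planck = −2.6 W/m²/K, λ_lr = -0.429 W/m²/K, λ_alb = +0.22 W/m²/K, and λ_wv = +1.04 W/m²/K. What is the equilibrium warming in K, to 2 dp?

5.37 K

Net feedback parameter λ = (−2.6) + (-0.429) + (+0.22) + (+1.04) = -1.769 W/m²/K.
ΔT = −F/λ = −9.5/(-1.769) = 5.37 K.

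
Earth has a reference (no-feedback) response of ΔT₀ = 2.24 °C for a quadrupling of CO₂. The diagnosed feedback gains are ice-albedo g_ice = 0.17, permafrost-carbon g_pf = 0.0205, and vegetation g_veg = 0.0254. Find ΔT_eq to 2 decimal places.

2.86 °C

Total gain g = 0.17 + 0.0205 + 0.0254 = 0.2159.
Amplification A = 1/(1 − 0.2159) = 1.275.
ΔT = 2.24 × 1.275 = 2.86 °C.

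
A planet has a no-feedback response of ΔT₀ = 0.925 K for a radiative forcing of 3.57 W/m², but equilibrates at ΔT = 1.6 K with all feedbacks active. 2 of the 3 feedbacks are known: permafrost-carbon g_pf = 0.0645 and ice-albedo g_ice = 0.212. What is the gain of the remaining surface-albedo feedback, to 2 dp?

0.15

Amplification A = ΔT/ΔT₀ = 1.6/0.925 = 1.73.
Total gain g = 1 − 1/A = 1 − 1/1.73 = 0.422.
Known gains sum to 0.0645 + 0.212 = 0.2765.
g_alb = 0.422 − 0.2765 = 0.15.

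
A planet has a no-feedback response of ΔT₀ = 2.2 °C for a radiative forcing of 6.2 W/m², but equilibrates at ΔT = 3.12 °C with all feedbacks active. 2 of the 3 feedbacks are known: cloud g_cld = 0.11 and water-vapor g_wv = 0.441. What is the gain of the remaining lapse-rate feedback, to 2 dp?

-0.26

Amplification A = ΔT/ΔT₀ = 3.12/2.2 = 1.418.
Total gain g = 1 − 1/A = 1 − 1/1.418 = 0.2948.
Known gains sum to 0.11 + 0.441 = 0.551.
g_lr = 0.2948 − 0.551 = -0.26.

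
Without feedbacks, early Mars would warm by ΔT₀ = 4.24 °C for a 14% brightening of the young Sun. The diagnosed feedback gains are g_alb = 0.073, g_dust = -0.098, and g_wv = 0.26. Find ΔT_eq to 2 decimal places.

5.54 °C

Total gain g = 0.073 − 0.098 + 0.26 = 0.235.
Amplification A = 1/(1 − 0.235) = 1.307.
ΔT = 4.24 × 1.307 = 5.54 °C.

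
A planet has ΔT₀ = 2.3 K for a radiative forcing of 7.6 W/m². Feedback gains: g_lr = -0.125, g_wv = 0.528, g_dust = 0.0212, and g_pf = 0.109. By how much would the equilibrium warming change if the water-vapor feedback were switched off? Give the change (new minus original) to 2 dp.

Original: g = 0.5332, ΔT = 2.3/(1−0.5332) = 4.9272 K.
Without water-vapor: g' = 0.0052, ΔT' = 2.3/(1−0.0052) = 2.3120 K.
Change = 2.3120 − 4.9272 = -2.62 K.

-2.62 K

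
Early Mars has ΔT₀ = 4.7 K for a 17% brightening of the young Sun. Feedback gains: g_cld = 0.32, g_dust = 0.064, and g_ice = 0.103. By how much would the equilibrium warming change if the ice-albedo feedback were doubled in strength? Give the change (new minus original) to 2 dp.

2.30 K

Original: g = 0.487, ΔT = 4.7/(1−0.487) = 9.1618 K.
With doubled ice-albedo: g' = 0.59, ΔT' = 4.7/(1−0.59) = 11.4634 K.
Change = 11.4634 − 9.1618 = 2.30 K.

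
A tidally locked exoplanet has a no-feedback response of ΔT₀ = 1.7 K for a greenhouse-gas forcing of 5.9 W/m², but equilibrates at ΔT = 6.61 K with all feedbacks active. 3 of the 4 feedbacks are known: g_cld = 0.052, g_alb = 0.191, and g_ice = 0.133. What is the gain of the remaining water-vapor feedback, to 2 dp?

Amplification A = ΔT/ΔT₀ = 6.61/1.7 = 3.888.
Total gain g = 1 − 1/A = 1 − 1/3.888 = 0.7428.
Known gains sum to 0.052 + 0.191 + 0.133 = 0.376.
g_wv = 0.7428 − 0.376 = 0.37.

0.37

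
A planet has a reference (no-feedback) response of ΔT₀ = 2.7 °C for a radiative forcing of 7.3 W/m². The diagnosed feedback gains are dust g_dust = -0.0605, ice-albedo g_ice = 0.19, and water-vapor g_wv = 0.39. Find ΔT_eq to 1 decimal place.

5.6 °C

Total gain g = -0.0605 + 0.19 + 0.39 = 0.5195.
Amplification A = 1/(1 − 0.5195) = 2.081.
ΔT = 2.7 × 2.081 = 5.6 °C.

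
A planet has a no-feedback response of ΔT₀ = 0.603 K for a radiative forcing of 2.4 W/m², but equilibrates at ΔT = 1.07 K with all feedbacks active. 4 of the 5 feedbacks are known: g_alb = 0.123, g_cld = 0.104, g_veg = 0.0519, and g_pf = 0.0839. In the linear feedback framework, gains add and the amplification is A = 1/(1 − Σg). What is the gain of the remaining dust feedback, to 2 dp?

Amplification A = ΔT/ΔT₀ = 1.07/0.603 = 1.774.
Total gain g = 1 − 1/A = 1 − 1/1.774 = 0.4363.
Known gains sum to 0.123 + 0.104 + 0.0519 + 0.0839 = 0.3628.
g_dust = 0.4363 − 0.3628 = 0.07.

0.07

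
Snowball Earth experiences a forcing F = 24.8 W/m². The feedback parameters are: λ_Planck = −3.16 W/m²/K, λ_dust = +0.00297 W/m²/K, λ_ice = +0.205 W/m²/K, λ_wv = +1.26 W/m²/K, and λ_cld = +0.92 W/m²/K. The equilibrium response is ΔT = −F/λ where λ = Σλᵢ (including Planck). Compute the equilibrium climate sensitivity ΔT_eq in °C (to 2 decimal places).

32.12 °C

Net feedback parameter λ = (−3.16) + (+0.00297) + (+0.205) + (+1.26) + (+0.92) = -0.77203 W/m²/K.
ΔT = −F/λ = −24.8/(-0.77203) = 32.12 °C.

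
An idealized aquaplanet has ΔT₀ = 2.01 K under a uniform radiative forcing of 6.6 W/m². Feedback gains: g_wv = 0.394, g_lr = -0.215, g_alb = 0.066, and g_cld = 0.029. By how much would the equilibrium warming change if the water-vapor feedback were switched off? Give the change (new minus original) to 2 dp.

Original: g = 0.274, ΔT = 2.01/(1−0.274) = 2.7686 K.
Without water-vapor: g' = -0.12, ΔT' = 2.01/(1+0.12) = 1.7946 K.
Change = 1.7946 − 2.7686 = -0.97 K.

-0.97 K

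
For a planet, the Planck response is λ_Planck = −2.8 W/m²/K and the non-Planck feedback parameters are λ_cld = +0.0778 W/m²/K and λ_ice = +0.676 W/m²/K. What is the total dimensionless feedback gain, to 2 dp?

0.27

Convert to gains: g_cld = 0.0778/2.8 = 0.02779; g_ice = 0.676/2.8 = 0.2414.
Total gain g = 0.26919.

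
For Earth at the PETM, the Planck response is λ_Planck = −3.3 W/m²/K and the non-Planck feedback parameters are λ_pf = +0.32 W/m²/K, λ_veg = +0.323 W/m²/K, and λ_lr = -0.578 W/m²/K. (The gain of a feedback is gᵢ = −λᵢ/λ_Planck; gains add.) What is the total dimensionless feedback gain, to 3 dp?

0.020

Convert to gains: g_pf = 0.32/3.3 = 0.09697; g_veg = 0.323/3.3 = 0.09788; g_lr = -0.578/3.3 = -0.1752.
Total gain g = 0.01965.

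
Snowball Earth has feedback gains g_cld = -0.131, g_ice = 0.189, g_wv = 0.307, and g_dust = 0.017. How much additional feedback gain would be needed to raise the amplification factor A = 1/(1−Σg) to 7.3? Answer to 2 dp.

Current total gain = 0.382.
Target gain for A = 7.3: g* = 1 − 1/7.3 = 0.863.
Additional gain needed = 0.863 − 0.382 = 0.48.

0.48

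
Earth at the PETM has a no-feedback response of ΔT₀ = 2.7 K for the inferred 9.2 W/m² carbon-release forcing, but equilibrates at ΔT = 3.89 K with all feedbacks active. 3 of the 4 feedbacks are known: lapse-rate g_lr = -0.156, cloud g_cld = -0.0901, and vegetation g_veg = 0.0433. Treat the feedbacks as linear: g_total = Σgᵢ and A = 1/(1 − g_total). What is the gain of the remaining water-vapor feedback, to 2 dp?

Amplification A = ΔT/ΔT₀ = 3.89/2.7 = 1.441.
Total gain g = 1 − 1/A = 1 − 1/1.441 = 0.306.
Known gains sum to -0.156 − 0.0901 + 0.0433 = -0.2028.
g_wv = 0.306 + 0.2028 = 0.51.

0.51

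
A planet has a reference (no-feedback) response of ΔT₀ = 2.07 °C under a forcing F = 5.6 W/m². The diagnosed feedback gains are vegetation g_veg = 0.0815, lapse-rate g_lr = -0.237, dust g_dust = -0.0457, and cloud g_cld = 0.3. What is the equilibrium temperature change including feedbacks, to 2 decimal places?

2.30 °C

Total gain g = 0.0815 − 0.237 − 0.0457 + 0.3 = 0.0988.
Amplification A = 1/(1 − 0.0988) = 1.11.
ΔT = 2.07 × 1.11 = 2.30 °C.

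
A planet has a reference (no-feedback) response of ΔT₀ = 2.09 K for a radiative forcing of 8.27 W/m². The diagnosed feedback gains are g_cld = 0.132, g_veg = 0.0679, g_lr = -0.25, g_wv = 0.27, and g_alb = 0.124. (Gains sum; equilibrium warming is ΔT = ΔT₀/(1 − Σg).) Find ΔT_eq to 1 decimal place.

Total gain g = 0.132 + 0.0679 − 0.25 + 0.27 + 0.124 = 0.3439.
Amplification A = 1/(1 − 0.3439) = 1.524.
ΔT = 2.09 × 1.524 = 3.2 K.

3.2 K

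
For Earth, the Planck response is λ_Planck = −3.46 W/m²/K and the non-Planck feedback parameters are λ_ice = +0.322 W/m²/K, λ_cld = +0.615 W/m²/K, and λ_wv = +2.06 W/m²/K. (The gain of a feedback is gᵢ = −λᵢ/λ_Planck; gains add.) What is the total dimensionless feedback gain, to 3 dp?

Convert to gains: g_ice = 0.322/3.46 = 0.09306; g_cld = 0.615/3.46 = 0.1777; g_wv = 2.06/3.46 = 0.5954.
Total gain g = 0.86616.

0.866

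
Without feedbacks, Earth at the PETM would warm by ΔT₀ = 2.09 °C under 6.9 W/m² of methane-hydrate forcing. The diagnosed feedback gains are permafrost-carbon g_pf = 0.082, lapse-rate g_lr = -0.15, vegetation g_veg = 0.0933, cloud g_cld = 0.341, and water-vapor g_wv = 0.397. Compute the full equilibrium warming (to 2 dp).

8.83 °C

Total gain g = 0.082 − 0.15 + 0.0933 + 0.341 + 0.397 = 0.7633.
Amplification A = 1/(1 − 0.7633) = 4.225.
ΔT = 2.09 × 4.225 = 8.83 °C.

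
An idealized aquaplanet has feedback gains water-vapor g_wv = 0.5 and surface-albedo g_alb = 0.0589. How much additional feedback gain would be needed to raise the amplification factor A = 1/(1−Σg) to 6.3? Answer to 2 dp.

Current total gain = 0.5589.
Target gain for A = 6.3: g* = 1 − 1/6.3 = 0.8413.
Additional gain needed = 0.8413 − 0.5589 = 0.28.

0.28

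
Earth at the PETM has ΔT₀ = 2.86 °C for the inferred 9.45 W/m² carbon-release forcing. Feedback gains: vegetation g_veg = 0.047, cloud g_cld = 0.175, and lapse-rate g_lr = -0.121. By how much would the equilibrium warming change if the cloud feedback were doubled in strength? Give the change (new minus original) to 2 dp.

0.77 °C

Original: g = 0.101, ΔT = 2.86/(1−0.101) = 3.1813 °C.
With doubled cloud: g' = 0.276, ΔT' = 2.86/(1−0.276) = 3.9503 °C.
Change = 3.9503 − 3.1813 = 0.77 °C.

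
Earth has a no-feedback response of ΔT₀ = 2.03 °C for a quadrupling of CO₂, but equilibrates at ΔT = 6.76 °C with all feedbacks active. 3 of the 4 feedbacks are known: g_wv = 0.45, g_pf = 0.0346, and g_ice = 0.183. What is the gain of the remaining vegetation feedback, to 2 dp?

Amplification A = ΔT/ΔT₀ = 6.76/2.03 = 3.33.
Total gain g = 1 − 1/A = 1 − 1/3.33 = 0.6997.
Known gains sum to 0.45 + 0.0346 + 0.183 = 0.6676.
g_veg = 0.6997 − 0.6676 = 0.03.

0.03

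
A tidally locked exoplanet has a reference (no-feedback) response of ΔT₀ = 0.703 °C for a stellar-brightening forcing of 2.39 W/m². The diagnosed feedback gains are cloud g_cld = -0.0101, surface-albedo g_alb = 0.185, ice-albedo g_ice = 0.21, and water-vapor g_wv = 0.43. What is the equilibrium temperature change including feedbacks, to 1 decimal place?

3.8 °C

Total gain g = -0.0101 + 0.185 + 0.21 + 0.43 = 0.8149.
Amplification A = 1/(1 − 0.8149) = 5.402.
ΔT = 0.703 × 5.402 = 3.8 °C.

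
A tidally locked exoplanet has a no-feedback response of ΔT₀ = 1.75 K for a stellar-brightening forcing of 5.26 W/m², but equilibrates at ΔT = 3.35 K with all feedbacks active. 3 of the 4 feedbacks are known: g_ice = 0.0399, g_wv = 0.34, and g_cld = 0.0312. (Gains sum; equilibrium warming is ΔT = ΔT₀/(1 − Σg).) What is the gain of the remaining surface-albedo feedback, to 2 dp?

Amplification A = ΔT/ΔT₀ = 3.35/1.75 = 1.914.
Total gain g = 1 − 1/A = 1 − 1/1.914 = 0.4775.
Known gains sum to 0.0399 + 0.34 + 0.0312 = 0.4111.
g_alb = 0.4775 − 0.4111 = 0.07.

0.07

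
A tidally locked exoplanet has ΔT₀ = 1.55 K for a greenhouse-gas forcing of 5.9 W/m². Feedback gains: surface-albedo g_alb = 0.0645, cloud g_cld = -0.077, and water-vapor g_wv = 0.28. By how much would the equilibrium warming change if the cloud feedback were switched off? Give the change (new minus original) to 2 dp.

0.25 K

Original: g = 0.2675, ΔT = 1.55/(1−0.2675) = 2.1160 K.
Without cloud: g' = 0.3445, ΔT' = 1.55/(1−0.3445) = 2.3646 K.
Change = 2.3646 − 2.1160 = 0.25 K.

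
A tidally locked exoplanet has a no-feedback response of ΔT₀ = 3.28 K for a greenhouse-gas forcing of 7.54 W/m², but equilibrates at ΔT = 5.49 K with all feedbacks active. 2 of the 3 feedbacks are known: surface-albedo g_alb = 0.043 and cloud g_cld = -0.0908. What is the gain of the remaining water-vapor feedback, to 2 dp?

0.45

Amplification A = ΔT/ΔT₀ = 5.49/3.28 = 1.674.
Total gain g = 1 − 1/A = 1 − 1/1.674 = 0.4026.
Known gains sum to 0.043 − 0.0908 = -0.0478.
g_wv = 0.4026 + 0.0478 = 0.45.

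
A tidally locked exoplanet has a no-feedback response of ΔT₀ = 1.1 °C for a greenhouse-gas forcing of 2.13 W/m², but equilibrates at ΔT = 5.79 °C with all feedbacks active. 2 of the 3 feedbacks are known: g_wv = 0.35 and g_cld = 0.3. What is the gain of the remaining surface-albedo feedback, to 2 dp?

0.16

Amplification A = ΔT/ΔT₀ = 5.79/1.1 = 5.264.
Total gain g = 1 − 1/A = 1 − 1/5.264 = 0.81.
Known gains sum to 0.35 + 0.3 = 0.65.
g_alb = 0.81 − 0.65 = 0.16.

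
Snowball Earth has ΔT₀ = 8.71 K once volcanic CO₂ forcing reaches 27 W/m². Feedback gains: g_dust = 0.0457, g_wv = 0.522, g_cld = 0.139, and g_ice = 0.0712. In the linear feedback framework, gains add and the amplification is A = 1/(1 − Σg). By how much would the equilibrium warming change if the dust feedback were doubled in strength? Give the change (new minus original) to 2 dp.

Original: g = 0.7779, ΔT = 8.71/(1−0.7779) = 39.2166 K.
With doubled dust: g' = 0.8236, ΔT' = 8.71/(1−0.8236) = 49.3764 K.
Change = 49.3764 − 39.2166 = 10.16 K.

10.16 K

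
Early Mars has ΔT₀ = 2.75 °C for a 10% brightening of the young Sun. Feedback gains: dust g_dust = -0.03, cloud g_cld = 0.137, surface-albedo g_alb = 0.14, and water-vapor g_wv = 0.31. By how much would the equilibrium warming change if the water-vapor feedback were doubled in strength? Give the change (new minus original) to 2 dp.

Original: g = 0.557, ΔT = 2.75/(1−0.557) = 6.2077 °C.
With doubled water-vapor: g' = 0.867, ΔT' = 2.75/(1−0.867) = 20.6767 °C.
Change = 20.6767 − 6.2077 = 14.47 °C.

14.47 °C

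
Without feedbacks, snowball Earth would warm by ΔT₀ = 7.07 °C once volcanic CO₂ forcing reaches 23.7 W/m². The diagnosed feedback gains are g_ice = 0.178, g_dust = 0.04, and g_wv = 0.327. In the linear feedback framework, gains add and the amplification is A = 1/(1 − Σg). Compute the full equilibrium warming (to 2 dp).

15.54 °C

Total gain g = 0.178 + 0.04 + 0.327 = 0.545.
Amplification A = 1/(1 − 0.545) = 2.198.
ΔT = 7.07 × 2.198 = 15.54 °C.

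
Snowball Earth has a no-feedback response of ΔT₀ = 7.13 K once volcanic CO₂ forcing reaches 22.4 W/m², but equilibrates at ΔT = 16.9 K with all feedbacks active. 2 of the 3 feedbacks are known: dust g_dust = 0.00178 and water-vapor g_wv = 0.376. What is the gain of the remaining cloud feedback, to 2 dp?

0.20

Amplification A = ΔT/ΔT₀ = 16.9/7.13 = 2.37.
Total gain g = 1 − 1/A = 1 − 1/2.37 = 0.5781.
Known gains sum to 0.00178 + 0.376 = 0.37778.
g_cld = 0.5781 − 0.37778 = 0.20.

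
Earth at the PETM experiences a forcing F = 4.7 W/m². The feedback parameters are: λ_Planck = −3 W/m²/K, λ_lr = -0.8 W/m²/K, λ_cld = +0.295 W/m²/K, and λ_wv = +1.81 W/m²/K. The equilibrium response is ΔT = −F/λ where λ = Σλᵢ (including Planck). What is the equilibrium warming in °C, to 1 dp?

Net feedback parameter λ = (−3) + (-0.8) + (+0.295) + (+1.81) = -1.695 W/m²/K.
ΔT = −F/λ = −4.7/(-1.695) = 2.8 °C.

2.8 °C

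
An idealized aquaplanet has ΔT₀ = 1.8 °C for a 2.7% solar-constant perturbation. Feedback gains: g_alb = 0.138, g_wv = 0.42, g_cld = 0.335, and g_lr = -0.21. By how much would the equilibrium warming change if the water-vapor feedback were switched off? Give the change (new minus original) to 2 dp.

Original: g = 0.683, ΔT = 1.8/(1−0.683) = 5.6782 °C.
Without water-vapor: g' = 0.263, ΔT' = 1.8/(1−0.263) = 2.4423 °C.
Change = 2.4423 − 5.6782 = -3.24 °C.

-3.24 °C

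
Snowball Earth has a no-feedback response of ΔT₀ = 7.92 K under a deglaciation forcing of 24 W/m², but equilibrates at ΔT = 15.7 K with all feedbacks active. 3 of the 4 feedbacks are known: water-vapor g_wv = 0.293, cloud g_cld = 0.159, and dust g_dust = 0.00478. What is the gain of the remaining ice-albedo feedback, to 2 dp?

0.04

Amplification A = ΔT/ΔT₀ = 15.7/7.92 = 1.982.
Total gain g = 1 − 1/A = 1 − 1/1.982 = 0.4955.
Known gains sum to 0.293 + 0.159 + 0.00478 = 0.45678.
g_ice = 0.4955 − 0.45678 = 0.04.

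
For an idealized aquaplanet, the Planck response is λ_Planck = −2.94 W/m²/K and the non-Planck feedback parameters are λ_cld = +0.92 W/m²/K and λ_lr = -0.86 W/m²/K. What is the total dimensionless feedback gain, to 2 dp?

Convert to gains: g_cld = 0.92/2.94 = 0.3129; g_lr = -0.86/2.94 = -0.2925.
Total gain g = 0.0204.

0.02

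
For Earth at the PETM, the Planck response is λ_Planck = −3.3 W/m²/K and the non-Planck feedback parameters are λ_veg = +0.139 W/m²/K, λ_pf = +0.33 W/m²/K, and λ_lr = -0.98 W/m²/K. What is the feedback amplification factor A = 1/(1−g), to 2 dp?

0.87

Convert to gains: g_veg = 0.139/3.3 = 0.04212; g_pf = 0.33/3.3 = 0.1; g_lr = -0.98/3.3 = -0.297.
Total gain g = -0.15488.
A = 1/(1 + 0.15488) = 0.87.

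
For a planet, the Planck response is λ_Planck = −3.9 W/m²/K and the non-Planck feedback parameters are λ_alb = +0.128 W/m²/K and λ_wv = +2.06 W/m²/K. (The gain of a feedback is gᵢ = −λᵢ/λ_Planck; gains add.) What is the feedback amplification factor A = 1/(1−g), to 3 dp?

2.278

Convert to gains: g_alb = 0.128/3.9 = 0.03282; g_wv = 2.06/3.9 = 0.5282.
Total gain g = 0.56102.
A = 1/(1 − 0.56102) = 2.278.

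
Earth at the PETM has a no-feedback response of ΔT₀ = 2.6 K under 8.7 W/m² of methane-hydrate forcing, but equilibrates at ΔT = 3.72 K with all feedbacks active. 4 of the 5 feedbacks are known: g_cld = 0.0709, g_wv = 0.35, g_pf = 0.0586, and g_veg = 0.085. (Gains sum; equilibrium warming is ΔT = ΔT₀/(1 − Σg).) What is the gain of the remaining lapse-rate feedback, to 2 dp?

-0.26

Amplification A = ΔT/ΔT₀ = 3.72/2.6 = 1.431.
Total gain g = 1 − 1/A = 1 − 1/1.431 = 0.3012.
Known gains sum to 0.0709 + 0.35 + 0.0586 + 0.085 = 0.5645.
g_lr = 0.3012 − 0.5645 = -0.26.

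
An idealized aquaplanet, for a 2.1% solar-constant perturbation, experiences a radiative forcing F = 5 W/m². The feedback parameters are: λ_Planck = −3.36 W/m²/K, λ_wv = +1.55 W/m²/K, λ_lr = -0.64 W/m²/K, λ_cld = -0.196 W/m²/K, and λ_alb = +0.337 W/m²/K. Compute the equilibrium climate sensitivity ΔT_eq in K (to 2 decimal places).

Net feedback parameter λ = (−3.36) + (+1.55) + (-0.64) + (-0.196) + (+0.337) = -2.309 W/m²/K.
ΔT = −F/λ = −5/(-2.309) = 2.17 K.

2.17 K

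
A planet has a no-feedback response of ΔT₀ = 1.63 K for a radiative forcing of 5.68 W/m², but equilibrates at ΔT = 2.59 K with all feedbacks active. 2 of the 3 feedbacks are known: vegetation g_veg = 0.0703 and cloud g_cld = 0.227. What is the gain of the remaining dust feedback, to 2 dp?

Amplification A = ΔT/ΔT₀ = 2.59/1.63 = 1.589.
Total gain g = 1 − 1/A = 1 − 1/1.589 = 0.3707.
Known gains sum to 0.0703 + 0.227 = 0.2973.
g_dust = 0.3707 − 0.2973 = 0.07.

0.07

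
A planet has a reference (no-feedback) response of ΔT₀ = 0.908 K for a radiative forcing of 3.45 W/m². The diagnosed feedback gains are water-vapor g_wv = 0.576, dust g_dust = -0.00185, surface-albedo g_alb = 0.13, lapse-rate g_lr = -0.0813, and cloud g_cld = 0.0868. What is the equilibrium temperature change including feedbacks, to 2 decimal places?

3.13 K

Total gain g = 0.576 − 0.00185 + 0.13 − 0.0813 + 0.0868 = 0.70965.
Amplification A = 1/(1 − 0.70965) = 3.444.
ΔT = 0.908 × 3.444 = 3.13 K.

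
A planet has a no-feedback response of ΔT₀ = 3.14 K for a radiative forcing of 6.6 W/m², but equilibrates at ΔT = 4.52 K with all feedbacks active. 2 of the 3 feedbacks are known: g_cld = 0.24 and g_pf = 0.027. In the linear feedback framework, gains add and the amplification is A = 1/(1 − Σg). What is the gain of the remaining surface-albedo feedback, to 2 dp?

Amplification A = ΔT/ΔT₀ = 4.52/3.14 = 1.439.
Total gain g = 1 − 1/A = 1 − 1/1.439 = 0.3051.
Known gains sum to 0.24 + 0.027 = 0.267.
g_alb = 0.3051 − 0.267 = 0.04.

0.04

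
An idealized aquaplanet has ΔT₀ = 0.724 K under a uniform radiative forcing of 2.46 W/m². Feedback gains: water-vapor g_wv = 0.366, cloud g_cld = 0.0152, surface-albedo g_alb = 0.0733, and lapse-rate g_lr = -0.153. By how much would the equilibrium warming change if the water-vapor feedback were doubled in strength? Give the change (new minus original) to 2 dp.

Original: g = 0.3015, ΔT = 0.724/(1−0.3015) = 1.0365 K.
With doubled water-vapor: g' = 0.6675, ΔT' = 0.724/(1−0.6675) = 2.1774 K.
Change = 2.1774 − 1.0365 = 1.14 K.

1.14 K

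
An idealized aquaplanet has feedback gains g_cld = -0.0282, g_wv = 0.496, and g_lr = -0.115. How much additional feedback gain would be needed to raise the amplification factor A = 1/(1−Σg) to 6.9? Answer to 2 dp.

0.50

Current total gain = 0.3528.
Target gain for A = 6.9: g* = 1 − 1/6.9 = 0.8551.
Additional gain needed = 0.8551 − 0.3528 = 0.50.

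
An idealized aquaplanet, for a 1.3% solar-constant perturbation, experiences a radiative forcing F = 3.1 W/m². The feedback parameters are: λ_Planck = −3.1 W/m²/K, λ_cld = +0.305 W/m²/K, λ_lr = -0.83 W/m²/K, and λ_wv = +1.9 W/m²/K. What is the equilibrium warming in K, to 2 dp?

Net feedback parameter λ = (−3.1) + (+0.305) + (-0.83) + (+1.9) = -1.725 W/m²/K.
ΔT = −F/λ = −3.1/(-1.725) = 1.80 K.

1.80 K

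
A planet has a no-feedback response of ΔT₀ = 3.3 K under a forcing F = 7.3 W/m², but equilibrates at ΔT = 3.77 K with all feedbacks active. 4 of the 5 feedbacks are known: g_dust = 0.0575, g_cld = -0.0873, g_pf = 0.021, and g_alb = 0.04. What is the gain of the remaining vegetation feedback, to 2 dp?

Amplification A = ΔT/ΔT₀ = 3.77/3.3 = 1.142.
Total gain g = 1 − 1/A = 1 − 1/1.142 = 0.1243.
Known gains sum to 0.0575 − 0.0873 + 0.021 + 0.04 = 0.0312.
g_veg = 0.1243 − 0.0312 = 0.09.

0.09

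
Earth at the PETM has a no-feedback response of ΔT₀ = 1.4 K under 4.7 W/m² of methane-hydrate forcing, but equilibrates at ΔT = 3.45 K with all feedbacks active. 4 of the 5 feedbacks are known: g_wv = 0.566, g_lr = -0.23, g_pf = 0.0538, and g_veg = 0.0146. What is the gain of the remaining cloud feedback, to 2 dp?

Amplification A = ΔT/ΔT₀ = 3.45/1.4 = 2.464.
Total gain g = 1 − 1/A = 1 − 1/2.464 = 0.5942.
Known gains sum to 0.566 − 0.23 + 0.0538 + 0.0146 = 0.4044.
g_cld = 0.5942 − 0.4044 = 0.19.

0.19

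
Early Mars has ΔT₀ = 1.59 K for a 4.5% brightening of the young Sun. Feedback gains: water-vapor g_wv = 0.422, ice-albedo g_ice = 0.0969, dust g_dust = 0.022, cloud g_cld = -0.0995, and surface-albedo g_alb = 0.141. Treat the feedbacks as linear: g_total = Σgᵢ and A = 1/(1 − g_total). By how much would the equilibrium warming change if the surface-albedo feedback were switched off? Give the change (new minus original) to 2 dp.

-0.96 K

Original: g = 0.5824, ΔT = 1.59/(1−0.5824) = 3.8075 K.
Without surface-albedo: g' = 0.4414, ΔT' = 1.59/(1−0.4414) = 2.8464 K.
Change = 2.8464 − 3.8075 = -0.96 K.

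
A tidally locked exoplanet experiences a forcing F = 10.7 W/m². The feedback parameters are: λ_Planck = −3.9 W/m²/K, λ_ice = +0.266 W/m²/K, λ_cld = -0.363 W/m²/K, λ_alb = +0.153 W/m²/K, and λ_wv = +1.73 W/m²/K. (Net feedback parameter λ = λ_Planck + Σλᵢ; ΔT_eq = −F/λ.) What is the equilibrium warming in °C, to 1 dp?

Net feedback parameter λ = (−3.9) + (+0.266) + (-0.363) + (+0.153) + (+1.73) = -2.114 W/m²/K.
ΔT = −F/λ = −10.7/(-2.114) = 5.1 °C.

5.1 °C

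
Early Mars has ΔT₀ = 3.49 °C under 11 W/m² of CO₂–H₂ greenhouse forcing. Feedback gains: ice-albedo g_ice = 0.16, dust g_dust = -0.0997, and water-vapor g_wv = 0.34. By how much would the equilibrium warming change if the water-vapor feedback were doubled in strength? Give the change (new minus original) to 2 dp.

Original: g = 0.4003, ΔT = 3.49/(1−0.4003) = 5.8196 °C.
With doubled water-vapor: g' = 0.7403, ΔT' = 3.49/(1−0.7403) = 13.4386 °C.
Change = 13.4386 − 5.8196 = 7.62 °C.

7.62 °C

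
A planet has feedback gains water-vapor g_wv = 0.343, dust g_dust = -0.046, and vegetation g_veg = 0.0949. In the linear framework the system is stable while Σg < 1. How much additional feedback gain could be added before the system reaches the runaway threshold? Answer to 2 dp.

Current total gain = 0.343 − 0.046 + 0.0949 = 0.3919.
Margin to runaway = 1 − 0.3919 = 0.61.

0.61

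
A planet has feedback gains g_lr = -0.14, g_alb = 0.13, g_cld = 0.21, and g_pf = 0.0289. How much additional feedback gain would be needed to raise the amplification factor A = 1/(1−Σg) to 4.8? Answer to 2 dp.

0.56

Current total gain = 0.2289.
Target gain for A = 4.8: g* = 1 − 1/4.8 = 0.7917.
Additional gain needed = 0.7917 − 0.2289 = 0.56.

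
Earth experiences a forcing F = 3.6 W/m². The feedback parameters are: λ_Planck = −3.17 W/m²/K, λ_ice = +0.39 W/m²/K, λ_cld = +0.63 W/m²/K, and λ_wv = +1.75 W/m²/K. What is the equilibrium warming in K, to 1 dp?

Net feedback parameter λ = (−3.17) + (+0.39) + (+0.63) + (+1.75) = -0.4 W/m²/K.
ΔT = −F/λ = −3.6/(-0.4) = 9.0 K.

9.0 K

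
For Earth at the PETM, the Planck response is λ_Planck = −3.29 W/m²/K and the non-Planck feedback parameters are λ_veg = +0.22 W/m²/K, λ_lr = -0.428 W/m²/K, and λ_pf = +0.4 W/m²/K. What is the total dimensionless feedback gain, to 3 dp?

Convert to gains: g_veg = 0.22/3.29 = 0.06687; g_lr = -0.428/3.29 = -0.1301; g_pf = 0.4/3.29 = 0.1216.
Total gain g = 0.05837.

0.058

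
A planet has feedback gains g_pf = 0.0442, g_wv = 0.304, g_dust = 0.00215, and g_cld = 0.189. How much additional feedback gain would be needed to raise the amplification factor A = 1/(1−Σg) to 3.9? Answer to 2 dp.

Current total gain = 0.53935.
Target gain for A = 3.9: g* = 1 − 1/3.9 = 0.7436.
Additional gain needed = 0.7436 − 0.53935 = 0.20.

0.20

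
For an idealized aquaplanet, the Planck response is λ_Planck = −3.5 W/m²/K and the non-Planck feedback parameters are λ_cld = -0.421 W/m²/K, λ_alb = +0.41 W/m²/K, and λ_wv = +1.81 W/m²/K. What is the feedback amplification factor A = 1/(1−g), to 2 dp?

Convert to gains: g_cld = -0.421/3.5 = -0.1203; g_alb = 0.41/3.5 = 0.1171; g_wv = 1.81/3.5 = 0.5171.
Total gain g = 0.5139.
A = 1/(1 − 0.5139) = 2.06.

2.06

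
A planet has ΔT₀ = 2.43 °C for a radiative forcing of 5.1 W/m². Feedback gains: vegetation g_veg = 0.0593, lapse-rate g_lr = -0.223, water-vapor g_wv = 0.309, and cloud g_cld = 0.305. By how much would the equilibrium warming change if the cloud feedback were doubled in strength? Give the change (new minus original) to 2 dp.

Original: g = 0.4503, ΔT = 2.43/(1−0.4503) = 4.4206 °C.
With doubled cloud: g' = 0.7553, ΔT' = 2.43/(1−0.7553) = 9.9305 °C.
Change = 9.9305 − 4.4206 = 5.51 °C.

5.51 °C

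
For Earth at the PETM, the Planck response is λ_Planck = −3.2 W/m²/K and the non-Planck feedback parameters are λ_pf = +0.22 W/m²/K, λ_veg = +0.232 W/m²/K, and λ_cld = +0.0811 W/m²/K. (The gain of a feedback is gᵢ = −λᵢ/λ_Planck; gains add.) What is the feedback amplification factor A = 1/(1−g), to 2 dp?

1.20

Convert to gains: g_pf = 0.22/3.2 = 0.06875; g_veg = 0.232/3.2 = 0.0725; g_cld = 0.0811/3.2 = 0.02534.
Total gain g = 0.16659.
A = 1/(1 − 0.16659) = 1.20.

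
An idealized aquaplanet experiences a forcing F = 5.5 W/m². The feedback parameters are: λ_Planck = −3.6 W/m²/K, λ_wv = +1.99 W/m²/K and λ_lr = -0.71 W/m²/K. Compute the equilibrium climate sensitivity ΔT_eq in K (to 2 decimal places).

Net feedback parameter λ = (−3.6) + (+1.99) + (-0.71) = -2.32 W/m²/K.
ΔT = −F/λ = −5.5/(-2.32) = 2.37 K.

2.37 K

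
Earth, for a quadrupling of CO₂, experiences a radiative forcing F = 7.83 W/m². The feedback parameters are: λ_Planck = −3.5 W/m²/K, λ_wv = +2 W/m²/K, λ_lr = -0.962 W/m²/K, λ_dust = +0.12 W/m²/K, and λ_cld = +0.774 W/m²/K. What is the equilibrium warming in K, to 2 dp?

Net feedback parameter λ = (−3.5) + (+2) + (-0.962) + (+0.12) + (+0.774) = -1.568 W/m²/K.
ΔT = −F/λ = −7.83/(-1.568) = 4.99 K.

4.99 K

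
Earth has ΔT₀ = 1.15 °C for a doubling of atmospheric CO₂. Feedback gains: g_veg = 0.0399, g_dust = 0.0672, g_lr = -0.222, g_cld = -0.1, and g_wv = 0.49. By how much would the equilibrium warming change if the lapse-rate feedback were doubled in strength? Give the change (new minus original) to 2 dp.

Original: g = 0.2751, ΔT = 1.15/(1−0.2751) = 1.5864 °C.
With doubled lapse-rate: g' = 0.0531, ΔT' = 1.15/(1−0.0531) = 1.2145 °C.
Change = 1.2145 − 1.5864 = -0.37 °C.

-0.37 °C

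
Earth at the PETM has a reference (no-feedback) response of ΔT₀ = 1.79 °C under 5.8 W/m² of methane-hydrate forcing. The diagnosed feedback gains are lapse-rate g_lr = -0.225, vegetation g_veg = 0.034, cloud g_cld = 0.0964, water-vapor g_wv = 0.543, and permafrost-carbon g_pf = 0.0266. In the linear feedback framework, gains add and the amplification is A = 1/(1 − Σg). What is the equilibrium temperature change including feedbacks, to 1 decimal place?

Total gain g = -0.225 + 0.034 + 0.0964 + 0.543 + 0.0266 = 0.475.
Amplification A = 1/(1 − 0.475) = 1.905.
ΔT = 1.79 × 1.905 = 3.4 °C.

3.4 °C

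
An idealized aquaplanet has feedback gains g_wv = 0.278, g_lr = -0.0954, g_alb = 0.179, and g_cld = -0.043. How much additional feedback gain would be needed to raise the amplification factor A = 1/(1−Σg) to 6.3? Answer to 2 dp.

0.52

Current total gain = 0.3186.
Target gain for A = 6.3: g* = 1 − 1/6.3 = 0.8413.
Additional gain needed = 0.8413 − 0.3186 = 0.52.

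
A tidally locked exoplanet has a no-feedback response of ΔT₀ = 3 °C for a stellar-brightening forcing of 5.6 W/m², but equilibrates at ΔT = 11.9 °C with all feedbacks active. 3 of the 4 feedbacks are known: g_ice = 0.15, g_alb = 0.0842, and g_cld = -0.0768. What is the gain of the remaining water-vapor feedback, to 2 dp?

Amplification A = ΔT/ΔT₀ = 11.9/3 = 3.967.
Total gain g = 1 − 1/A = 1 − 1/3.967 = 0.7479.
Known gains sum to 0.15 + 0.0842 − 0.0768 = 0.1574.
g_wv = 0.7479 − 0.1574 = 0.59.

0.59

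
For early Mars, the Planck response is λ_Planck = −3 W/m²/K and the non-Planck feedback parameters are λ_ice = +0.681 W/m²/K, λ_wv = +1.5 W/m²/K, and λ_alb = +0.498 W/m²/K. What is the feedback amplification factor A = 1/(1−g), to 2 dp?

Convert to gains: g_ice = 0.681/3 = 0.227; g_wv = 1.5/3 = 0.5; g_alb = 0.498/3 = 0.166.
Total gain g = 0.893.
A = 1/(1 − 0.893) = 9.35.

9.35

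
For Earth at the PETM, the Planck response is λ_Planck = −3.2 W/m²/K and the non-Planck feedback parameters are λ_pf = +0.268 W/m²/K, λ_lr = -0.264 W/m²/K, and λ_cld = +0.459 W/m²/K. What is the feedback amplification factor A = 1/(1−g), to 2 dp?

Convert to gains: g_pf = 0.268/3.2 = 0.08375; g_lr = -0.264/3.2 = -0.0825; g_cld = 0.459/3.2 = 0.1434.
Total gain g = 0.14465.
A = 1/(1 − 0.14465) = 1.17.

1.17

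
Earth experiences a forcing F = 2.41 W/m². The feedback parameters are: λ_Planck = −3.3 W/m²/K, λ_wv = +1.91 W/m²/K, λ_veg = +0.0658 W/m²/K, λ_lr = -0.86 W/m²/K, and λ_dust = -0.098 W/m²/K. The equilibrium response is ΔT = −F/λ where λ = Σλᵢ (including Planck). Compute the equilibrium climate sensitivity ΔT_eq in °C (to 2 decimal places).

1.06 °C

Net feedback parameter λ = (−3.3) + (+1.91) + (+0.0658) + (-0.86) + (-0.098) = -2.2822 W/m²/K.
ΔT = −F/λ = −2.41/(-2.2822) = 1.06 °C.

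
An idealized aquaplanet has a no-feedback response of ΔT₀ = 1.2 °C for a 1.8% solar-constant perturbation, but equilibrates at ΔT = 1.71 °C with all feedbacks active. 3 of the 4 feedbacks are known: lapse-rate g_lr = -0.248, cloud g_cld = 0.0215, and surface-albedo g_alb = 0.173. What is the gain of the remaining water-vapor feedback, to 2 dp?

Amplification A = ΔT/ΔT₀ = 1.71/1.2 = 1.425.
Total gain g = 1 − 1/A = 1 − 1/1.425 = 0.2982.
Known gains sum to -0.248 + 0.0215 + 0.173 = -0.0535.
g_wv = 0.2982 + 0.0535 = 0.35.

0.35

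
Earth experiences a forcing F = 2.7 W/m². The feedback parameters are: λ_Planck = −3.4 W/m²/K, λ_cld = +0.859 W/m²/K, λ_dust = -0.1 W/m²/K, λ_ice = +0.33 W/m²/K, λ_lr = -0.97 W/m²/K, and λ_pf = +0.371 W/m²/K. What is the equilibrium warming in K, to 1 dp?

Net feedback parameter λ = (−3.4) + (+0.859) + (-0.1) + (+0.33) + (-0.97) + (+0.371) = -2.91 W/m²/K.
ΔT = −F/λ = −2.7/(-2.91) = 0.9 K.

0.9 K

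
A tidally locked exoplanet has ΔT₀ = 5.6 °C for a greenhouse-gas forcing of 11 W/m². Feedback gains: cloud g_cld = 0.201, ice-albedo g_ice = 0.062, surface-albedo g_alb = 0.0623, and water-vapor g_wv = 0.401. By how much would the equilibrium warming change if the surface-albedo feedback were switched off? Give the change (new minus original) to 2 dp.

Original: g = 0.7263, ΔT = 5.6/(1−0.7263) = 20.4604 °C.
Without surface-albedo: g' = 0.664, ΔT' = 5.6/(1−0.664) = 16.6667 °C.
Change = 16.6667 − 20.4604 = -3.79 °C.

-3.79 °C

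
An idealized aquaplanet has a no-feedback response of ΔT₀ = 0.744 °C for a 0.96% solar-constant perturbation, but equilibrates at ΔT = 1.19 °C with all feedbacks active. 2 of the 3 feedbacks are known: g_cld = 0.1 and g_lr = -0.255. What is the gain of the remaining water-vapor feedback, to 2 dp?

Amplification A = ΔT/ΔT₀ = 1.19/0.744 = 1.599.
Total gain g = 1 − 1/A = 1 − 1/1.599 = 0.3746.
Known gains sum to 0.1 − 0.255 = -0.155.
g_wv = 0.3746 + 0.155 = 0.53.

0.53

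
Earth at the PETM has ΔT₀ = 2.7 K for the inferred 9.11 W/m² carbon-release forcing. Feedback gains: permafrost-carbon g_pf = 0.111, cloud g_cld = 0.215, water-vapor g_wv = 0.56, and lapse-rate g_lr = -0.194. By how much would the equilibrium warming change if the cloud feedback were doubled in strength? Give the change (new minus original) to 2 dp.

Original: g = 0.692, ΔT = 2.7/(1−0.692) = 8.7662 K.
With doubled cloud: g' = 0.907, ΔT' = 2.7/(1−0.907) = 29.0323 K.
Change = 29.0323 − 8.7662 = 20.27 K.

20.27 K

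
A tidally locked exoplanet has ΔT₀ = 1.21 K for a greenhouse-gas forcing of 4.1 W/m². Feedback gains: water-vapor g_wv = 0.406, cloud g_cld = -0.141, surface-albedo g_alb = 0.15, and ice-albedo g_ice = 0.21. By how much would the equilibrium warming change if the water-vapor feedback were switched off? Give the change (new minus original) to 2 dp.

Original: g = 0.625, ΔT = 1.21/(1−0.625) = 3.2267 K.
Without water-vapor: g' = 0.219, ΔT' = 1.21/(1−0.219) = 1.5493 K.
Change = 1.5493 − 3.2267 = -1.68 K.

-1.68 K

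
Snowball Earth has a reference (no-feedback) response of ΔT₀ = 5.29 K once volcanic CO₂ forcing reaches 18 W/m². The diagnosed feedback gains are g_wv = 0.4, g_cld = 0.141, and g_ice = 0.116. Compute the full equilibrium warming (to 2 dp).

15.42 K

Total gain g = 0.4 + 0.141 + 0.116 = 0.657.
Amplification A = 1/(1 − 0.657) = 2.915.
ΔT = 5.29 × 2.915 = 15.42 K.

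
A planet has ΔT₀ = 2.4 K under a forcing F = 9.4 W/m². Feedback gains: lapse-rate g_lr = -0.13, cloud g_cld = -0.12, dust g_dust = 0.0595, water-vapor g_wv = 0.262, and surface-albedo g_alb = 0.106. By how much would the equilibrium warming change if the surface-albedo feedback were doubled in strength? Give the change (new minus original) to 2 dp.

Original: g = 0.1775, ΔT = 2.4/(1−0.1775) = 2.9179 K.
With doubled surface-albedo: g' = 0.2835, ΔT' = 2.4/(1−0.2835) = 3.3496 K.
Change = 3.3496 − 2.9179 = 0.43 K.

0.43 K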